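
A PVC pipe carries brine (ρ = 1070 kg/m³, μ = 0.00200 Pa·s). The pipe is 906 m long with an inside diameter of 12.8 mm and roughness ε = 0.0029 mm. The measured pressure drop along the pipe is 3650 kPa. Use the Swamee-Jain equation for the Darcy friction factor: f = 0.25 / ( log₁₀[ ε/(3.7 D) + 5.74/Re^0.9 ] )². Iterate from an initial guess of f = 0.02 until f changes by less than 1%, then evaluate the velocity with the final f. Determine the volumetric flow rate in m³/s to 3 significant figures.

Rearranging Darcy-Weisbach: V = √(2·ΔP·D/(f·L·ρ)). With ε/D = 2.9e-06/0.0128 = 0.000227, iterate starting from f = 0.02:
  f = 0.02 → V = √(2·3.65e+06·0.0128/(0.02·906·1070)) = 2.195 m/s; Re = ρVD/μ = 1.503e+04; f → 0.02825
  f = 0.02825 → V = 1.847 m/s; Re = 1.265e+04; f → 0.02951
  f = 0.02951 → V = 1.807 m/s; Re = 1.238e+04; f → 0.02967
Converged (Δf/f < 1%). With the final f = 0.02967: V = √(2·3.65e+06·0.0128/(0.02967·906·1070)) = 1.802 m/s.
Q = V·A = 1.802·(π/4·0.0128²) = 0.0002319 m³/s = 2.32×10^-4 m³/s.

Q ≈ 2.32×10^-4 m³/s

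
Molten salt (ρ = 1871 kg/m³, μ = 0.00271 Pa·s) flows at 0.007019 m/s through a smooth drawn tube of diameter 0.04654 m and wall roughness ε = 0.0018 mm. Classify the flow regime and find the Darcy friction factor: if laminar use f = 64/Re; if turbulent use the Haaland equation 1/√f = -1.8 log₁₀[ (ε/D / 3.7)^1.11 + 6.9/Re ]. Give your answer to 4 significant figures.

f ≈ 0.2838

Re = ρVD/μ = 1871·0.007019·0.04654/0.00271 = 225.5.
Re < 2300 → laminar, so f = 64/Re = 0.2838 (roughness is irrelevant in laminar flow).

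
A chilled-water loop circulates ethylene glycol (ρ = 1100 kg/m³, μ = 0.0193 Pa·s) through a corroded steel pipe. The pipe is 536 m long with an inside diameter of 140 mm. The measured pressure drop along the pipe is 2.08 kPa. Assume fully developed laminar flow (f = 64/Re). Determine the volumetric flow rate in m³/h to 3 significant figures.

Q ≈ 6.82 m³/h

For laminar flow, f = 64/Re with Re = ρVD/μ, so Darcy-Weisbach reduces to ΔP = 32μLV/D². Solving for V: V = ΔP·D²/(32μL) = 2080·(0.14)²/(32·0.0193·536) = 0.1232 m/s.
Check: Re = ρVD/μ = 1100·0.1232·0.14/0.0193 = 982.7 < 2300, so the laminar assumption holds.
Q = V·A = 0.1232·(π/4·0.14²) = 0.001896 m³/s = 6.82 m³/h.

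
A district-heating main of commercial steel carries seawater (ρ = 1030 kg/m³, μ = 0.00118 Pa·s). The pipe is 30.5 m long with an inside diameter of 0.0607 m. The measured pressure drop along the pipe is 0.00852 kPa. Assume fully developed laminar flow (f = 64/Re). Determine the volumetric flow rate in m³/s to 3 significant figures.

For laminar flow, f = 64/Re with Re = ρVD/μ, so Darcy-Weisbach reduces to ΔP = 32μLV/D². Solving for V: V = ΔP·D²/(32μL) = 8.52·(0.0607)²/(32·0.00118·30.5) = 0.02726 m/s.
Check: Re = ρVD/μ = 1030·0.02726·0.0607/0.00118 = 1444 < 2300, so the laminar assumption holds.
Q = V·A = 0.02726·(π/4·0.0607²) = 7.888e-05 m³/s = 7.89×10^-5 m³/s.

Q ≈ 7.89×10^-5 m³/s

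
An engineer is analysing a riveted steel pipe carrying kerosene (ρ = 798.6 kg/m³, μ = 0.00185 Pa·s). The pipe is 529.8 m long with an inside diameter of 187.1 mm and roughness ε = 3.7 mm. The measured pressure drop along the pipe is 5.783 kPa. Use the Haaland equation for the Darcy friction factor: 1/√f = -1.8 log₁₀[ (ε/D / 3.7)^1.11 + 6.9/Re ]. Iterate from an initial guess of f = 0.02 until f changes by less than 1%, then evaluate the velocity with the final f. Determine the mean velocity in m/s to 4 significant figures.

Rearranging Darcy-Weisbach: V = √(2·ΔP·D/(f·L·ρ)). With ε/D = 0.0037/0.1871 = 0.0198, iterate starting from f = 0.02:
  f = 0.02 → V = √(2·5783·0.1871/(0.02·529.8·798.6)) = 0.5057 m/s; Re = ρVD/μ = 4.084e+04; f → 0.04945
  f = 0.04945 → V = 0.3216 m/s; Re = 2.597e+04; f → 0.04997
  f = 0.04997 → V = 0.3199 m/s; Re = 2.584e+04; f → 0.04998
Converged (Δf/f < 1%). With the final f = 0.04998: V = √(2·5783·0.1871/(0.04998·529.8·798.6)) = 0.3199 m/s.

V ≈ 0.3199 m/s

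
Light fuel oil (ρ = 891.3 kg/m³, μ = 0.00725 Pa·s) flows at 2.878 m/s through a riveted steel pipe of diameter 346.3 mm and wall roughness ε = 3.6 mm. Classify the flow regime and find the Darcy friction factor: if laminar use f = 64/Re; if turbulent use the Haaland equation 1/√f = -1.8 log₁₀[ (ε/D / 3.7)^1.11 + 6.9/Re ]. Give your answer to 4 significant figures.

Re = ρVD/μ = 891.3·2.878·0.3463/0.00725 = 1.225e+05.
Re > 4000 → turbulent. ε/D = 0.0036/0.3463 = 0.0104; Haaland: 1/√f = -1.8 log₁₀[0.00147 + 5.63e-05] = 5.068, so f = 0.03893.

f ≈ 0.03893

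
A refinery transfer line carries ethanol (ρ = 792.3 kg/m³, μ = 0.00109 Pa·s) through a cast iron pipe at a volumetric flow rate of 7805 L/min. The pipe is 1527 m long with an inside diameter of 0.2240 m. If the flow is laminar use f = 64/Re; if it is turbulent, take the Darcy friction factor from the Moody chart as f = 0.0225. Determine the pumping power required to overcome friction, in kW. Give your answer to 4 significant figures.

P ≈ 86.12 kW

Q = 7805 L/min = 7805/60000 = 0.1301 m³/s.
Cross-sectional area A = πD²/4 = π(0.224)²/4 = 0.03941 m²; mean velocity V = Q/A = 0.1301/0.03941 = 3.301 m/s.
Reynolds number Re = ρVD/μ = 792.3 · 3.301 · 0.224 / 0.00109 = 5.375e+05.
Re > 4000 → turbulent; use the Moody-chart value f = 0.0225.
Darcy-Weisbach: ΔP = f(L/D)(ρV²/2) = 0.0225·(1527/0.224)·(792.3·3.301²/2) = 0.0225·6817·4316 = 6.621e+05 Pa.
Pumping power P = QΔP = 0.1301·6.621e+05 = 86124 W = 86.12 kW.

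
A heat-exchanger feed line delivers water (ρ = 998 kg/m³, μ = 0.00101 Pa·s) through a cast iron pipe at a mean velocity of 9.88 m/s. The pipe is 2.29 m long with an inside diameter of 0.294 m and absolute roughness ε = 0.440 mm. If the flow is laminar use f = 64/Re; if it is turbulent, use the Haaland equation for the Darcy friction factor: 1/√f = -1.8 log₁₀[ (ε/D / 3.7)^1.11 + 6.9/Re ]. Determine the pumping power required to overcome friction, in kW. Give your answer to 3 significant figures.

P ≈ 5.55 kW

Reynolds number Re = ρVD/μ = 998 · 9.88 · 0.294 / 0.00101 = 2.87e+06.
Re > 4000 → turbulent. Relative roughness ε/D = 0.00044/0.294 = 0.0015. Haaland: 1/√f = -1.8 log₁₀[(0.0015/3.7)^1.11 + 6.9/2.87e+06] = -1.8 log₁₀[0.000171 + 2.4e-06] = 6.769, so f = 0.02183.
Darcy-Weisbach: ΔP = f(L/D)(ρV²/2) = 0.02183·(2.29/0.294)·(998·9.88²/2) = 0.02183·7.789·4.871e+04 = 8282 Pa.
Q = V·A = 9.88·0.06789 = 0.6707 m³/s.
Pumping power P = QΔP = 0.6707·8282 = 5555 W = 5.55 kW.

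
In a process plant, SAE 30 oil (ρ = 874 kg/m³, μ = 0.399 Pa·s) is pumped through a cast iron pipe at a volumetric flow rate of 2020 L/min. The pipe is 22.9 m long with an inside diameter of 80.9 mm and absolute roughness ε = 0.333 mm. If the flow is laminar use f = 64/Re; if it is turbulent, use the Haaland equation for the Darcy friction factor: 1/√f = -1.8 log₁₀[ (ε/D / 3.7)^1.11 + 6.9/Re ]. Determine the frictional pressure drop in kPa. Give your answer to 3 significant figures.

ΔP ≈ 293 kPa

Q = 2020 L/min = 2020/60000 = 0.03367 m³/s.
Cross-sectional area A = πD²/4 = π(0.0809)²/4 = 0.00514 m²; mean velocity V = Q/A = 0.03367/0.00514 = 6.55 m/s.
Reynolds number Re = ρVD/μ = 874 · 6.55 · 0.0809 / 0.399 = 1161.
Re < 2300 → laminar flow, so f = 64/Re = 64/1161 = 0.05514 (the turbulent correlation is not needed).
Darcy-Weisbach: ΔP = f(L/D)(ρV²/2) = 0.05514·(22.9/0.0809)·(874·6.55²/2) = 0.05514·283.1·1.875e+04 = 2.926e+05 Pa.
ΔP = 2.926e+05 Pa = 293 kPa.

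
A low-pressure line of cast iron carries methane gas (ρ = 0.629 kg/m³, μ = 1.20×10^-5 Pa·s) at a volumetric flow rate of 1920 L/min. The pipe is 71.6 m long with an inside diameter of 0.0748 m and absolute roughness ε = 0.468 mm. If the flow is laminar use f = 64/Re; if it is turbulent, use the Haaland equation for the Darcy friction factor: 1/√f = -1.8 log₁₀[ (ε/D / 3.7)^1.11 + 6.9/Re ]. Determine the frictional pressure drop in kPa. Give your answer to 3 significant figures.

ΔP ≈ 0.560 kPa

Q = 1920 L/min = 1920/60000 = 0.032 m³/s.
Cross-sectional area A = πD²/4 = π(0.0748)²/4 = 0.004394 m²; mean velocity V = Q/A = 0.032/0.004394 = 7.282 m/s.
Reynolds number Re = ρVD/μ = 0.629 · 7.282 · 0.0748 / 1.2e-05 = 2.855e+04.
Re > 4000 → turbulent. Relative roughness ε/D = 0.000468/0.0748 = 0.00626. Haaland: 1/√f = -1.8 log₁₀[(0.00626/3.7)^1.11 + 6.9/2.855e+04] = -1.8 log₁₀[0.000838 + 0.000242] = 5.34, so f = 0.03507.
Darcy-Weisbach: ΔP = f(L/D)(ρV²/2) = 0.03507·(71.6/0.0748)·(0.629·7.282²/2) = 0.03507·957.2·16.68 = 559.8 Pa.
ΔP = 559.8 Pa = 0.560 kPa.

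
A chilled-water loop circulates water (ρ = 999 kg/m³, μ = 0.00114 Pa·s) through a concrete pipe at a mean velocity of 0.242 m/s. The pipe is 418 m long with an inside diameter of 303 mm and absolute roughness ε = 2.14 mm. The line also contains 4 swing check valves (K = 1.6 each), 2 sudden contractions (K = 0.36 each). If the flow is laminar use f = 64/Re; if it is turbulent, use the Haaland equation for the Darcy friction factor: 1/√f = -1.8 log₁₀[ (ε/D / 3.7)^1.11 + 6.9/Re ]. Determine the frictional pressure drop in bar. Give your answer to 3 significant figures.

ΔP ≈ 0.0162 bar

Reynolds number Re = ρVD/μ = 999 · 0.242 · 0.303 / 0.00114 = 6.426e+04.
Re > 4000 → turbulent. Relative roughness ε/D = 0.00214/0.303 = 0.00706. Haaland: 1/√f = -1.8 log₁₀[(0.00706/3.7)^1.11 + 6.9/6.426e+04] = -1.8 log₁₀[0.000959 + 0.000107] = 5.35, so f = 0.03494.
Total minor-loss coefficient ΣK = 4·1.6 + 2·0.36 = 7.12.
ΔP = [f·L/D + ΣK]·(ρV²/2) = [0.03494·418/0.303 + 7.12]·(999·0.242²/2) = [48.2 + 7.12]·29.25 = 1618 Pa.
ΔP = 1618 Pa = 0.0162 bar.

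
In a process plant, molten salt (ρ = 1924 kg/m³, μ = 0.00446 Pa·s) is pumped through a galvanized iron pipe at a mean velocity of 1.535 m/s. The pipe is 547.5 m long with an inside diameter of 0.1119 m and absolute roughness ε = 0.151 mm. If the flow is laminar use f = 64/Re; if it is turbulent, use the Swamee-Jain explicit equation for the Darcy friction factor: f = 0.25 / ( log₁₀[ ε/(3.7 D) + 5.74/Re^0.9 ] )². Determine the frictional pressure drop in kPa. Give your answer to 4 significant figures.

ΔP ≈ 267.4 kPa

Reynolds number Re = ρVD/μ = 1924 · 1.535 · 0.1119 / 0.00446 = 7.41e+04.
Re > 4000 → turbulent. Relative roughness ε/D = 0.000151/0.1119 = 0.00135. Swamee-Jain: f = 0.25/(log₁₀[0.00135/3.7 + 5.74/7.41e+04^0.9])² = 0.25/(log₁₀[0.000365 + 0.000238])² = 0.25/(-3.22)² = 0.02411.
Darcy-Weisbach: ΔP = f(L/D)(ρV²/2) = 0.02411·(547.5/0.1119)·(1924·1.535²/2) = 0.02411·4893·2267 = 2.674e+05 Pa.
ΔP = 2.674e+05 Pa = 267.4 kPa.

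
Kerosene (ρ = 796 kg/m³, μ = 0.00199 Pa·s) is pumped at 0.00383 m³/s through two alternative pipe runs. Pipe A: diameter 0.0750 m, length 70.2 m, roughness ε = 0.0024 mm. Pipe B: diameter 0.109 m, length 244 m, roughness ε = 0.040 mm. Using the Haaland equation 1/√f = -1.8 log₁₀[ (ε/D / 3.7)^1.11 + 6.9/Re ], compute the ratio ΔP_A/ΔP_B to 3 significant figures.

Pipe A: V = Q/A = 0.00383/0.004418 = 0.8669 m/s; Re = 2.601e+04; ε/D = 3.2e-05; Haaland → f = 0.02419; ΔP_A = f(L/D)(ρV²/2) = 6771 Pa.
Pipe B: V = Q/A = 0.00383/0.009331 = 0.4104 m/s; Re = 1.79e+04; ε/D = 0.000367; Haaland → f = 0.02709; ΔP_B = f(L/D)(ρV²/2) = 4067 Pa.
ΔP_A/ΔP_B = 6771/4067 = 1.67.

ΔP_A/ΔP_B ≈ 1.67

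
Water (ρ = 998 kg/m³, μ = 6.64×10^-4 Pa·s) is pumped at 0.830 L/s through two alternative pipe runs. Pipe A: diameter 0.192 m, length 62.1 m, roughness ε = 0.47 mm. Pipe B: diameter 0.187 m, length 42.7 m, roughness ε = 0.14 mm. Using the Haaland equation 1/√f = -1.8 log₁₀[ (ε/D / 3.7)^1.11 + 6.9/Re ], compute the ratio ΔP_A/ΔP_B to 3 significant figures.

ΔP_A/ΔP_B ≈ 1.37

Pipe A: V = Q/A = 0.00083/0.02895 = 0.02867 m/s; Re = 8273; ε/D = 0.00245; Haaland → f = 0.03554; ΔP_A = f(L/D)(ρV²/2) = 4.714 Pa.
Pipe B: V = Q/A = 0.00083/0.02746 = 0.03022 m/s; Re = 8494; ε/D = 0.000749; Haaland → f = 0.03318; ΔP_B = f(L/D)(ρV²/2) = 3.453 Pa.
ΔP_A/ΔP_B = 4.714/3.453 = 1.37.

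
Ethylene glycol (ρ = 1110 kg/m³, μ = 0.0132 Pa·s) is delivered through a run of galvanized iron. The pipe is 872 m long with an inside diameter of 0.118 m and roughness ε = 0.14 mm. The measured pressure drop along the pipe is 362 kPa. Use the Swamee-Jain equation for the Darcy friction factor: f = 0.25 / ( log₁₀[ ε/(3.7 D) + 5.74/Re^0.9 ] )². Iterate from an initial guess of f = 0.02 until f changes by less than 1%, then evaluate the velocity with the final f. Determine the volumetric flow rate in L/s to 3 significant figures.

Rearranging Darcy-Weisbach: V = √(2·ΔP·D/(f·L·ρ)). With ε/D = 0.00014/0.118 = 0.00119, iterate starting from f = 0.02:
  f = 0.02 → V = √(2·3.62e+05·0.118/(0.02·872·1110)) = 2.101 m/s; Re = ρVD/μ = 2.085e+04; f → 0.02829
  f = 0.02829 → V = 1.766 m/s; Re = 1.753e+04; f → 0.02924
  f = 0.02924 → V = 1.737 m/s; Re = 1.724e+04; f → 0.02933
Converged (Δf/f < 1%). With the final f = 0.02933: V = √(2·3.62e+05·0.118/(0.02933·872·1110)) = 1.735 m/s.
Q = V·A = 1.735·(π/4·0.118²) = 0.01897 m³/s = 19.0 L/s.

Q ≈ 19.0 L/s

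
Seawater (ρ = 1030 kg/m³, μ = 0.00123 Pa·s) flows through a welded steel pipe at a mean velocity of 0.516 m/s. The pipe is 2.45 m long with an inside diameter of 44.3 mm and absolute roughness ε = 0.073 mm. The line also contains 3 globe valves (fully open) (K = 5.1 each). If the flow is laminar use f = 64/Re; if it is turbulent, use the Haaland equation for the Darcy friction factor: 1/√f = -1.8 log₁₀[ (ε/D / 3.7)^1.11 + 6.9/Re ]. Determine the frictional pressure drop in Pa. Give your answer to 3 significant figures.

ΔP ≈ 2320 Pa

Reynolds number Re = ρVD/μ = 1030 · 0.516 · 0.0443 / 0.00123 = 1.914e+04.
Re > 4000 → turbulent. Relative roughness ε/D = 7.3e-05/0.0443 = 0.00165. Haaland: 1/√f = -1.8 log₁₀[(0.00165/3.7)^1.11 + 6.9/1.914e+04] = -1.8 log₁₀[0.000191 + 0.00036] = 5.866, so f = 0.02906.
Total minor-loss coefficient ΣK = 3·5.1 = 15.3.
ΔP = [f·L/D + ΣK]·(ρV²/2) = [0.02906·2.45/0.0443 + 15.3]·(1030·0.516²/2) = [1.607 + 15.3]·137.1 = 2318 Pa.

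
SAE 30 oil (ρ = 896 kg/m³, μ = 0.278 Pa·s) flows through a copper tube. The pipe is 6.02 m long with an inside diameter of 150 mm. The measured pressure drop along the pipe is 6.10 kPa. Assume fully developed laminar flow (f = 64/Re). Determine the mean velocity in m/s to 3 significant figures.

For laminar flow, f = 64/Re with Re = ρVD/μ, so Darcy-Weisbach reduces to ΔP = 32μLV/D². Solving for V: V = ΔP·D²/(32μL) = 6100·(0.15)²/(32·0.278·6.02) = 2.563 m/s.
Check: Re = ρVD/μ = 896·2.563·0.15/0.278 = 1239 < 2300, so the laminar assumption holds.

V ≈ 2.56 m/s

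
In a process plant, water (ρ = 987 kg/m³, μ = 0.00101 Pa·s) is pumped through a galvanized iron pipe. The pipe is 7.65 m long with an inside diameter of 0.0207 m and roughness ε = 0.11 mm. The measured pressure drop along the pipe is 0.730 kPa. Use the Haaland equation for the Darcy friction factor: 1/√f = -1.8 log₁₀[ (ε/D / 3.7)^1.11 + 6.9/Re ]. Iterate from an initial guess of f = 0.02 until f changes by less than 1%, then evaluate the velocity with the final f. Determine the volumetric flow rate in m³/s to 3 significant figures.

Rearranging Darcy-Weisbach: V = √(2·ΔP·D/(f·L·ρ)). With ε/D = 0.00011/0.0207 = 0.00531, iterate starting from f = 0.02:
  f = 0.02 → V = √(2·730·0.0207/(0.02·7.65·987)) = 0.4474 m/s; Re = ρVD/μ = 9049; f → 0.0384
  f = 0.0384 → V = 0.3229 m/s; Re = 6531; f → 0.04065
  f = 0.04065 → V = 0.3138 m/s; Re = 6348; f → 0.04087
Converged (Δf/f < 1%). With the final f = 0.04087: V = √(2·730·0.0207/(0.04087·7.65·987)) = 0.313 m/s.
Q = V·A = 0.313·(π/4·0.0207²) = 0.0001053 m³/s = 1.05×10^-4 m³/s.

Q ≈ 1.05×10^-4 m³/s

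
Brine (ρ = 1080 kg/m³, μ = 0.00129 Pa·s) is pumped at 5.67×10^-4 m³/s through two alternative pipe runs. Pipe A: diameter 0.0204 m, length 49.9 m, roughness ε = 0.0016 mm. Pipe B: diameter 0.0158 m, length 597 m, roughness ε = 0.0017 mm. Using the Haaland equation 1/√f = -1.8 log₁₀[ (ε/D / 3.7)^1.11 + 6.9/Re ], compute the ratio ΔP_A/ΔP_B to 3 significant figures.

Pipe A: V = Q/A = 0.000567/0.0003269 = 1.735 m/s; Re = 2.963e+04; ε/D = 7.84e-05; Haaland → f = 0.02354; ΔP_A = f(L/D)(ρV²/2) = 9.357e+04 Pa.
Pipe B: V = Q/A = 0.000567/0.0001961 = 2.892 m/s; Re = 3.825e+04; ε/D = 0.000108; Haaland → f = 0.02228; ΔP_B = f(L/D)(ρV²/2) = 3.801e+06 Pa.
ΔP_A/ΔP_B = 9.357e+04/3.801e+06 = 0.0246.

ΔP_A/ΔP_B ≈ 0.0246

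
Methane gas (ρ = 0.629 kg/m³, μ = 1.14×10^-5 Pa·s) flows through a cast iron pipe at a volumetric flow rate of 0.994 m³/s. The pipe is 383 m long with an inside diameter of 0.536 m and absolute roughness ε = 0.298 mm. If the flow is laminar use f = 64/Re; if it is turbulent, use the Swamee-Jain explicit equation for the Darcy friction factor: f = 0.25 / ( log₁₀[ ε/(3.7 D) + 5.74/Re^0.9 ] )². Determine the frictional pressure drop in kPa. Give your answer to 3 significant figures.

ΔP ≈ 0.0874 kPa

Cross-sectional area A = πD²/4 = π(0.536)²/4 = 0.2256 m²; mean velocity V = Q/A = 0.994/0.2256 = 4.405 m/s.
Reynolds number Re = ρVD/μ = 0.629 · 4.405 · 0.536 / 1.14e-05 = 1.303e+05.
Re > 4000 → turbulent. Relative roughness ε/D = 0.000298/0.536 = 0.000556. Swamee-Jain: f = 0.25/(log₁₀[0.000556/3.7 + 5.74/1.303e+05^0.9])² = 0.25/(log₁₀[0.00015 + 0.000143])² = 0.25/(-3.533)² = 0.02003.
Darcy-Weisbach: ΔP = f(L/D)(ρV²/2) = 0.02003·(383/0.536)·(0.629·4.405²/2) = 0.02003·714.6·6.103 = 87.36 Pa.
ΔP = 87.36 Pa = 0.0874 kPa.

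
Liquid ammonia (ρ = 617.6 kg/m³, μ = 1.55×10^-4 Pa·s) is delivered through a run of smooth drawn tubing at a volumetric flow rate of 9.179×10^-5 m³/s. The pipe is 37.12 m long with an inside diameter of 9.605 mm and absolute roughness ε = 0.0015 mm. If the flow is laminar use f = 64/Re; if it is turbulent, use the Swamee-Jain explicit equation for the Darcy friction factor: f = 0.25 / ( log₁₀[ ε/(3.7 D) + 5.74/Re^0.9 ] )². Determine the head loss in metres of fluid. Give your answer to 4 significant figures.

Cross-sectional area A = πD²/4 = π(0.009605)²/4 = 7.246e-05 m²; mean velocity V = Q/A = 9.179e-05/7.246e-05 = 1.267 m/s.
Reynolds number Re = ρVD/μ = 617.6 · 1.267 · 0.009605 / 0.000155 = 4.848e+04.
Re > 4000 → turbulent. Relative roughness ε/D = 1.5e-06/0.009605 = 0.000156. Swamee-Jain: f = 0.25/(log₁₀[0.000156/3.7 + 5.74/4.848e+04^0.9])² = 0.25/(log₁₀[4.22e-05 + 0.000348])² = 0.25/(-3.408)² = 0.02152.
Darcy-Weisbach: ΔP = f(L/D)(ρV²/2) = 0.02152·(37.12/0.009605)·(617.6·1.267²/2) = 0.02152·3865·495.6 = 4.121e+04 Pa.
Head loss h_f = ΔP/(ρg) = 4.121e+04/(617.6·9.81) = 6.802 m.

h_f ≈ 6.802 m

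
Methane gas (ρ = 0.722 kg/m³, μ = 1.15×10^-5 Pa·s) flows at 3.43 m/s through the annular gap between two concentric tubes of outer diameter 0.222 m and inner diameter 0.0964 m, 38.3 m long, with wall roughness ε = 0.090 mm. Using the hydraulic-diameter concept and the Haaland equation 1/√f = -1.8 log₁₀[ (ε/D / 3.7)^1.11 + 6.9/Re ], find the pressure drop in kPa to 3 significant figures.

ΔP ≈ 0.0330 kPa

Hydraulic diameter D_h = 4A/P = D_o - D_i = 0.222 - 0.0964 = 0.1256 m.
Re = ρVD_h/μ = 0.722·3.43·0.1256/1.15e-05 = 2.705e+04.
ε/D_h = 9e-05/0.1256 = 0.000717; Haaland gives 1/√f = -1.8 log₁₀[7.56e-05+0.000255] = 6.265, so f = 0.02548.
ΔP = f(L/D_h)(ρV²/2) = 0.02548·38.3/0.1256·4.247 = 33 Pa.
ΔP = 0.0330 kPa.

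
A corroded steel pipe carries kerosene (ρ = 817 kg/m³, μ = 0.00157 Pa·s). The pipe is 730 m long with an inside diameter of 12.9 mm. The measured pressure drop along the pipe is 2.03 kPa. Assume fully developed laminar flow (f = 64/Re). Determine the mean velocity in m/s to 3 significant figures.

V ≈ 0.00921 m/s

For laminar flow, f = 64/Re with Re = ρVD/μ, so Darcy-Weisbach reduces to ΔP = 32μLV/D². Solving for V: V = ΔP·D²/(32μL) = 2030·(0.0129)²/(32·0.00157·730) = 0.009211 m/s.
Check: Re = ρVD/μ = 817·0.009211·0.0129/0.00157 = 61.83 < 2300, so the laminar assumption holds.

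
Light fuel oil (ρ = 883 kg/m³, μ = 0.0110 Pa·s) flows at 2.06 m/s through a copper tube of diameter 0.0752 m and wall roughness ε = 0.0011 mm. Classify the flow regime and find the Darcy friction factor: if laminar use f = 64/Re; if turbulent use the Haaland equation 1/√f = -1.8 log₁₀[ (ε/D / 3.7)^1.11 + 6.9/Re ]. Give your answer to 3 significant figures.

Re = ρVD/μ = 883·2.06·0.0752/0.011 = 1.244e+04.
Re > 4000 → turbulent. ε/D = 1.1e-06/0.0752 = 1.46e-05; Haaland: 1/√f = -1.8 log₁₀[1.01e-06 + 0.000555] = 5.859, so f = 0.02913.

f ≈ 0.0291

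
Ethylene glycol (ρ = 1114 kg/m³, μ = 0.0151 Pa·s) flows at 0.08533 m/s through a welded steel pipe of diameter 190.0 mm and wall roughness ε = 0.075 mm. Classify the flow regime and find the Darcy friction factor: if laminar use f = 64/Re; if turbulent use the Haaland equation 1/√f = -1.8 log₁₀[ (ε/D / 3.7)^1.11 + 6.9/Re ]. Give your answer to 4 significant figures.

Re = ρVD/μ = 1114·0.08533·0.19/0.0151 = 1196.
Re < 2300 → laminar, so f = 64/Re = 0.05351 (roughness is irrelevant in laminar flow).

f ≈ 0.05351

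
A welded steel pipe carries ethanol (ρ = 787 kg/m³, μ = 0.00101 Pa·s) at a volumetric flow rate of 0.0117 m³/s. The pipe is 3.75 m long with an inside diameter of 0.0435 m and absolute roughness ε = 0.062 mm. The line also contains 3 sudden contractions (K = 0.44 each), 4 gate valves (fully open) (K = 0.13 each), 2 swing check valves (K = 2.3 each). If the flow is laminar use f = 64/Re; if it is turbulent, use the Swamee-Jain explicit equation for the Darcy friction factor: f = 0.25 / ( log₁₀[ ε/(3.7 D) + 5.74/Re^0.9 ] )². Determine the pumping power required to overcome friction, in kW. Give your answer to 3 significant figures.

Cross-sectional area A = πD²/4 = π(0.0435)²/4 = 0.001486 m²; mean velocity V = Q/A = 0.0117/0.001486 = 7.873 m/s.
Reynolds number Re = ρVD/μ = 787 · 7.873 · 0.0435 / 0.00101 = 2.668e+05.
Re > 4000 → turbulent. Relative roughness ε/D = 6.2e-05/0.0435 = 0.00143. Swamee-Jain: f = 0.25/(log₁₀[0.00143/3.7 + 5.74/2.668e+05^0.9])² = 0.25/(log₁₀[0.000385 + 7.5e-05])² = 0.25/(-3.337)² = 0.02245.
Total minor-loss coefficient ΣK = 3·0.44 + 4·0.13 + 2·2.3 = 6.44.
ΔP = [f·L/D + ΣK]·(ρV²/2) = [0.02245·3.75/0.0435 + 6.44]·(787·7.873²/2) = [1.935 + 6.44]·2.439e+04 = 2.043e+05 Pa.
Pumping power P = QΔP = 0.0117·2.043e+05 = 2390 W = 2.39 kW.

P ≈ 2.39 kW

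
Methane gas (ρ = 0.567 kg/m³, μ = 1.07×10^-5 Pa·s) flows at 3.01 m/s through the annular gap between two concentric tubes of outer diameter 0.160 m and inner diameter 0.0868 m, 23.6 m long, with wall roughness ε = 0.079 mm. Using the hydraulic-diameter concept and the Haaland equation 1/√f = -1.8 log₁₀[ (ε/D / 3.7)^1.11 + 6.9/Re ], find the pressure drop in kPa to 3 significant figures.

Hydraulic diameter D_h = 4A/P = D_o - D_i = 0.16 - 0.0868 = 0.0732 m.
Re = ρVD_h/μ = 0.567·3.01·0.0732/1.07e-05 = 1.168e+04.
ε/D_h = 7.9e-05/0.0732 = 0.00108; Haaland gives 1/√f = -1.8 log₁₀[0.000119+0.000591] = 5.668, so f = 0.03113.
ΔP = f(L/D_h)(ρV²/2) = 0.03113·23.6/0.0732·2.569 = 25.78 Pa.
ΔP = 0.0258 kPa.

ΔP ≈ 0.0258 kPa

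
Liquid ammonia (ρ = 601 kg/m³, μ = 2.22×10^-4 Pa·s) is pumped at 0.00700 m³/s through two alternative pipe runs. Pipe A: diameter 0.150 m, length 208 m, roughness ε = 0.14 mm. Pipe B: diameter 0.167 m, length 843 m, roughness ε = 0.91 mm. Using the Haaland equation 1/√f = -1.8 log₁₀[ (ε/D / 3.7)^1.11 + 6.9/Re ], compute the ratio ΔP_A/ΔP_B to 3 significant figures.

ΔP_A/ΔP_B ≈ 0.278

Pipe A: V = Q/A = 0.007/0.01767 = 0.3961 m/s; Re = 1.609e+05; ε/D = 0.000933; Haaland → f = 0.02092; ΔP_A = f(L/D)(ρV²/2) = 1368 Pa.
Pipe B: V = Q/A = 0.007/0.0219 = 0.3196 m/s; Re = 1.445e+05; ε/D = 0.00545; Haaland → f = 0.0318; ΔP_B = f(L/D)(ρV²/2) = 4926 Pa.
ΔP_A/ΔP_B = 1368/4926 = 0.278.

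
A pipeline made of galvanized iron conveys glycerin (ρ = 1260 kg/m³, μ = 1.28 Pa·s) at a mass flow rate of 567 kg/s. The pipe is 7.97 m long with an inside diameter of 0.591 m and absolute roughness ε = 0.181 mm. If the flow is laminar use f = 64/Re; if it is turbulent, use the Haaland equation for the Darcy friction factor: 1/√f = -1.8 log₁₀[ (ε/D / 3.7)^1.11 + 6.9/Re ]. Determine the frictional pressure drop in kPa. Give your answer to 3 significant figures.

A = πD²/4 = π(0.591)²/4 = 0.2743 m²; mean velocity V = ṁ/(ρA) = 567/(1260 · 0.2743) = 1.64 m/s.
Reynolds number Re = ρVD/μ = 1260 · 1.64 · 0.591 / 1.28 = 954.3.
Re < 2300 → laminar flow, so f = 64/Re = 64/954.3 = 0.06706 (the turbulent correlation is not needed).
Darcy-Weisbach: ΔP = f(L/D)(ρV²/2) = 0.06706·(7.97/0.591)·(1260·1.64²/2) = 0.06706·13.49·1695 = 1533 Pa.
ΔP = 1533 Pa = 1.53 kPa.

ΔP ≈ 1.53 kPa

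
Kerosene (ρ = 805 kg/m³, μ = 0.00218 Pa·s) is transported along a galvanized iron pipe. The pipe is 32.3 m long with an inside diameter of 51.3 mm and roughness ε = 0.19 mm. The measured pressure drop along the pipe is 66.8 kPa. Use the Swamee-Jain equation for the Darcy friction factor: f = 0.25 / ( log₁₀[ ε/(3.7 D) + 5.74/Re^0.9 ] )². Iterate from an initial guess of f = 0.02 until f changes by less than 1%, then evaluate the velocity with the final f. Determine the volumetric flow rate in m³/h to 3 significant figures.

Q ≈ 22.0 m³/h

Rearranging Darcy-Weisbach: V = √(2·ΔP·D/(f·L·ρ)). With ε/D = 0.00019/0.0513 = 0.0037, iterate starting from f = 0.02:
  f = 0.02 → V = √(2·6.68e+04·0.0513/(0.02·32.3·805)) = 3.63 m/s; Re = ρVD/μ = 6.877e+04; f → 0.0297
  f = 0.0297 → V = 2.979 m/s; Re = 5.643e+04; f → 0.03005
  f = 0.03005 → V = 2.962 m/s; Re = 5.611e+04; f → 0.03006
Converged (Δf/f < 1%). With the final f = 0.03006: V = √(2·6.68e+04·0.0513/(0.03006·32.3·805)) = 2.961 m/s.
Q = V·A = 2.961·(π/4·0.0513²) = 0.006121 m³/s = 22.0 m³/h.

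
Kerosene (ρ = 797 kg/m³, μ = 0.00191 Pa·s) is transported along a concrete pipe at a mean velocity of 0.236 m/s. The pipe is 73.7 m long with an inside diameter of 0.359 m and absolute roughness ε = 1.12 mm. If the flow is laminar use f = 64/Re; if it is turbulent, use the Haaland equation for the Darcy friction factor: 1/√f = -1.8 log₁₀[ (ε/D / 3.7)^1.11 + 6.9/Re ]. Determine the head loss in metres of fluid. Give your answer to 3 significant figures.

Reynolds number Re = ρVD/μ = 797 · 0.236 · 0.359 / 0.00191 = 3.535e+04.
Re > 4000 → turbulent. Relative roughness ε/D = 0.00112/0.359 = 0.00312. Haaland: 1/√f = -1.8 log₁₀[(0.00312/3.7)^1.11 + 6.9/3.535e+04] = -1.8 log₁₀[0.000387 + 0.000195] = 5.823, so f = 0.02949.
Darcy-Weisbach: ΔP = f(L/D)(ρV²/2) = 0.02949·(73.7/0.359)·(797·0.236²/2) = 0.02949·205.3·22.19 = 134.4 Pa.
Head loss h_f = ΔP/(ρg) = 134.4/(797·9.81) = 0.0172 m.

h_f ≈ 0.0172 m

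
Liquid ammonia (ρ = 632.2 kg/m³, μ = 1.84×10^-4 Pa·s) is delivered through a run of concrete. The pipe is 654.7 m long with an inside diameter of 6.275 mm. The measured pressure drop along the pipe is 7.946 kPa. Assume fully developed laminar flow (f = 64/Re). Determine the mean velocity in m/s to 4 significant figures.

V ≈ 0.08116 m/s

For laminar flow, f = 64/Re with Re = ρVD/μ, so Darcy-Weisbach reduces to ΔP = 32μLV/D². Solving for V: V = ΔP·D²/(32μL) = 7946·(0.006275)²/(32·0.000184·654.7) = 0.08116 m/s.
Check: Re = ρVD/μ = 632.2·0.08116·0.006275/0.000184 = 1750 < 2300, so the laminar assumption holds.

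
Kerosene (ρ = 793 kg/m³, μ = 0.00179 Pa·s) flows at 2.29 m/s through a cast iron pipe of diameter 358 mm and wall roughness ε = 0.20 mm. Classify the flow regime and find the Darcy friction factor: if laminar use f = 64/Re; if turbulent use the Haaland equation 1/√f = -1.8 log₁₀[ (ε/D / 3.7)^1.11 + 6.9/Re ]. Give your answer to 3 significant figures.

Re = ρVD/μ = 793·2.29·0.358/0.00179 = 3.632e+05.
Re > 4000 → turbulent. ε/D = 0.0002/0.358 = 0.000559; Haaland: 1/√f = -1.8 log₁₀[5.74e-05 + 1.9e-05] = 7.411, so f = 0.01821.

f ≈ 0.0182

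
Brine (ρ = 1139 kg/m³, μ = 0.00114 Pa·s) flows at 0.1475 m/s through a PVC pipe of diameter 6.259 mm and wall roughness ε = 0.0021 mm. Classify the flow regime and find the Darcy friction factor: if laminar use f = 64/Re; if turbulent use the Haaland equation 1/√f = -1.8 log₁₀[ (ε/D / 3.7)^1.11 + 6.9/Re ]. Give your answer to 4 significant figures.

f ≈ 0.06938

Re = ρVD/μ = 1139·0.1475·0.006259/0.00114 = 922.4.
Re < 2300 → laminar, so f = 64/Re = 0.06938 (roughness is irrelevant in laminar flow).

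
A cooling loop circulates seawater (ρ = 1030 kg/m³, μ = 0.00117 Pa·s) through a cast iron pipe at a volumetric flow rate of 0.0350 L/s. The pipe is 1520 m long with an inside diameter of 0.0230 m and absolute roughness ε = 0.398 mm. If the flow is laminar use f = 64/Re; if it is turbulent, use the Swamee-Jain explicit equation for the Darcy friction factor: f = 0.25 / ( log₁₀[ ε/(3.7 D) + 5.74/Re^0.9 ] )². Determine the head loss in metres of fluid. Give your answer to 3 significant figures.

h_f ≈ 0.897 m

Q = 0.0350 L/s = 0.0350/1000 = 3.5e-05 m³/s.
Cross-sectional area A = πD²/4 = π(0.023)²/4 = 0.0004155 m²; mean velocity V = Q/A = 3.5e-05/0.0004155 = 0.08424 m/s.
Reynolds number Re = ρVD/μ = 1030 · 0.08424 · 0.023 / 0.00117 = 1706.
Re < 2300 → laminar flow, so f = 64/Re = 64/1706 = 0.03752 (the turbulent correlation is not needed).
Darcy-Weisbach: ΔP = f(L/D)(ρV²/2) = 0.03752·(1520/0.023)·(1030·0.08424²/2) = 0.03752·6.609e+04·3.655 = 9062 Pa.
Head loss h_f = ΔP/(ρg) = 9062/(1030·9.81) = 0.897 m.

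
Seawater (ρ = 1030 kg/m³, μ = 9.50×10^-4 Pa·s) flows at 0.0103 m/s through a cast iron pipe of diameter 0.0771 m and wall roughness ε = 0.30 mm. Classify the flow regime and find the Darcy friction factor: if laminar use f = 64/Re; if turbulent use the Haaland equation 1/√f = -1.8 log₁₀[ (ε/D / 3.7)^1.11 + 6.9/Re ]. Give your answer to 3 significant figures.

f ≈ 0.0743

Re = ρVD/μ = 1030·0.0103·0.0771/0.00095 = 861.
Re < 2300 → laminar, so f = 64/Re = 0.07433 (roughness is irrelevant in laminar flow).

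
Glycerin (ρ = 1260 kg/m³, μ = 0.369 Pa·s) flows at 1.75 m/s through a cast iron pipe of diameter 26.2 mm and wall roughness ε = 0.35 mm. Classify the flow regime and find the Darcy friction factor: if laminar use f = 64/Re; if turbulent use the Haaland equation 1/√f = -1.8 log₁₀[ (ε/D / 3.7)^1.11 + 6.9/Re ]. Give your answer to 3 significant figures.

Re = ρVD/μ = 1260·1.75·0.0262/0.369 = 156.6.
Re < 2300 → laminar, so f = 64/Re = 0.4088 (roughness is irrelevant in laminar flow).

f ≈ 0.409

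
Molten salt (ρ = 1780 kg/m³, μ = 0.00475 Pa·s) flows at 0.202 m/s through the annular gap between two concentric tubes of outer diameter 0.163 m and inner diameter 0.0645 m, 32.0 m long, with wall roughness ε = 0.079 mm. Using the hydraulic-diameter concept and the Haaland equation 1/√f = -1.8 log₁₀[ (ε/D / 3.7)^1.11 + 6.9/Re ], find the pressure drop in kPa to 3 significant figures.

ΔP ≈ 0.406 kPa

Hydraulic diameter D_h = 4A/P = D_o - D_i = 0.163 - 0.0645 = 0.0985 m.
Re = ρVD_h/μ = 1780·0.202·0.0985/0.00475 = 7456.
ε/D_h = 7.9e-05/0.0985 = 0.000802; Haaland gives 1/√f = -1.8 log₁₀[8.57e-05+0.000925] = 5.391, so f = 0.0344.
ΔP = f(L/D_h)(ρV²/2) = 0.0344·32/0.0985·36.32 = 405.9 Pa.
ΔP = 0.406 kPa.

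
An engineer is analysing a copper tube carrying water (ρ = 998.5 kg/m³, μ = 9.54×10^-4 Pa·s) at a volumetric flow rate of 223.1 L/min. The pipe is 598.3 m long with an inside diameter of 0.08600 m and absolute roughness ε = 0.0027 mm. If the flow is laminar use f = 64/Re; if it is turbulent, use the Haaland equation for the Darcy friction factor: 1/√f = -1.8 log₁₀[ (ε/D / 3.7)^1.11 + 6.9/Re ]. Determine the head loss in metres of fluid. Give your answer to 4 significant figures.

Q = 223.1 L/min = 223.1/60000 = 0.003718 m³/s.
Cross-sectional area A = πD²/4 = π(0.086)²/4 = 0.005809 m²; mean velocity V = Q/A = 0.003718/0.005809 = 0.6401 m/s.
Reynolds number Re = ρVD/μ = 998.5 · 0.6401 · 0.086 / 0.000954 = 5.762e+04.
Re > 4000 → turbulent. Relative roughness ε/D = 2.7e-06/0.086 = 3.14e-05. Haaland: 1/√f = -1.8 log₁₀[(3.14e-05/3.7)^1.11 + 6.9/5.762e+04] = -1.8 log₁₀[2.35e-06 + 0.00012] = 7.044, so f = 0.02015.
Darcy-Weisbach: ΔP = f(L/D)(ρV²/2) = 0.02015·(598.3/0.086)·(998.5·0.6401²/2) = 0.02015·6957·204.6 = 2.868e+04 Pa.
Head loss h_f = ΔP/(ρg) = 2.868e+04/(998.5·9.81) = 2.928 m.

h_f ≈ 2.928 m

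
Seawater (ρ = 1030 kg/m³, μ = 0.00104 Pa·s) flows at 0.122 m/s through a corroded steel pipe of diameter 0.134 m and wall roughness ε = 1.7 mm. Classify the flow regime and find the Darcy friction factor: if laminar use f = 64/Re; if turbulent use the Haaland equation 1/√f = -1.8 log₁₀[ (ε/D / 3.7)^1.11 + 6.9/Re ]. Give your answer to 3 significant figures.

f ≈ 0.0441

Re = ρVD/μ = 1030·0.122·0.134/0.00104 = 1.619e+04.
Re > 4000 → turbulent. ε/D = 0.0017/0.134 = 0.0127; Haaland: 1/√f = -1.8 log₁₀[0.00184 + 0.000426] = 4.762, so f = 0.0441.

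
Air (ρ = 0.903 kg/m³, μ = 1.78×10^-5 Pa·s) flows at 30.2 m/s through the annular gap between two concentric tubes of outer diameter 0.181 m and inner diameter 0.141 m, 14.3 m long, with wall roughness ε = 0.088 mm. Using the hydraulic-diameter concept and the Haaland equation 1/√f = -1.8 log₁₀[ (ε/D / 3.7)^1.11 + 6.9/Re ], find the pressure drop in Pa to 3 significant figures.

Hydraulic diameter D_h = 4A/P = D_o - D_i = 0.181 - 0.141 = 0.04 m.
Re = ρVD_h/μ = 0.903·30.2·0.04/1.78e-05 = 6.128e+04.
ε/D_h = 8.8e-05/0.04 = 0.0022; Haaland gives 1/√f = -1.8 log₁₀[0.000263+0.000113] = 6.166, so f = 0.0263.
ΔP = f(L/D_h)(ρV²/2) = 0.0263·14.3/0.04·411.8 = 3872 Pa.

ΔP ≈ 3870 Pa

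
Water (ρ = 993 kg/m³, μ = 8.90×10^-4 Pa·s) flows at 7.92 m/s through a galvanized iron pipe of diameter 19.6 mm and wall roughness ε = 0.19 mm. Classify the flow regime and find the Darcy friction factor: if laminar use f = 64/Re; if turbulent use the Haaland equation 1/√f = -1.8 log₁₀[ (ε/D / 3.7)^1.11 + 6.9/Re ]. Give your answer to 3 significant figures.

f ≈ 0.0379

Re = ρVD/μ = 993·7.92·0.0196/0.00089 = 1.732e+05.
Re > 4000 → turbulent. ε/D = 0.00019/0.0196 = 0.00969; Haaland: 1/√f = -1.8 log₁₀[0.00136 + 3.98e-05] = 5.136, so f = 0.03791.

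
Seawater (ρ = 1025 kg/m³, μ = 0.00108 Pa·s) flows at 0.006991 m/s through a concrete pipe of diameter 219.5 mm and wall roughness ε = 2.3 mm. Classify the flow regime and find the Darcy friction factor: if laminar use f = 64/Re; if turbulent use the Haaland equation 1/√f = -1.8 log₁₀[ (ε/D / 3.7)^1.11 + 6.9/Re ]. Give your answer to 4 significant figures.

Re = ρVD/μ = 1025·0.006991·0.2195/0.00108 = 1456.
Re < 2300 → laminar, so f = 64/Re = 0.04394 (roughness is irrelevant in laminar flow).

f ≈ 0.04394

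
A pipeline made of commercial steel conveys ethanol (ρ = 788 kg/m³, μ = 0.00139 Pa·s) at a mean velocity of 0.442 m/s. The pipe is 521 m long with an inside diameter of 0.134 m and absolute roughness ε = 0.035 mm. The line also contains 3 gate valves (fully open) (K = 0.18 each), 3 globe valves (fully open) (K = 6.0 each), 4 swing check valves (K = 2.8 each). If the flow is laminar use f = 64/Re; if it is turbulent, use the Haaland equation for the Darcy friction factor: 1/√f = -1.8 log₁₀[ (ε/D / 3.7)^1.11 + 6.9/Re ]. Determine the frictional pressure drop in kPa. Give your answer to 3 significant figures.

ΔP ≈ 9.27 kPa

Reynolds number Re = ρVD/μ = 788 · 0.442 · 0.134 / 0.00139 = 3.358e+04.
Re > 4000 → turbulent. Relative roughness ε/D = 3.5e-05/0.134 = 0.000261. Haaland: 1/√f = -1.8 log₁₀[(0.000261/3.7)^1.11 + 6.9/3.358e+04] = -1.8 log₁₀[2.47e-05 + 0.000205] = 6.548, so f = 0.02332.
Total minor-loss coefficient ΣK = 3·0.18 + 3·6 + 4·2.8 = 29.7.
ΔP = [f·L/D + ΣK]·(ρV²/2) = [0.02332·521/0.134 + 29.7]·(788·0.442²/2) = [90.67 + 29.7]·76.97 = 9269 Pa.
ΔP = 9269 Pa = 9.27 kPa.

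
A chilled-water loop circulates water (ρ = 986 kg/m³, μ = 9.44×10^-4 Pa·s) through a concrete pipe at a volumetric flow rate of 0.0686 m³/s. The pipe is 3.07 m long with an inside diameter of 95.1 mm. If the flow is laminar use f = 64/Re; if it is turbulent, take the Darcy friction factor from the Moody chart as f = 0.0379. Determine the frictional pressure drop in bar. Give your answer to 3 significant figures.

Cross-sectional area A = πD²/4 = π(0.0951)²/4 = 0.007103 m²; mean velocity V = Q/A = 0.0686/0.007103 = 9.658 m/s.
Reynolds number Re = ρVD/μ = 986 · 9.658 · 0.0951 / 0.000944 = 9.593e+05.
Re > 4000 → turbulent; use the Moody-chart value f = 0.0379.
Darcy-Weisbach: ΔP = f(L/D)(ρV²/2) = 0.0379·(3.07/0.0951)·(986·9.658²/2) = 0.0379·32.28·4.598e+04 = 5.626e+04 Pa.
ΔP = 5.626e+04 Pa = 0.563 bar.

ΔP ≈ 0.563 bar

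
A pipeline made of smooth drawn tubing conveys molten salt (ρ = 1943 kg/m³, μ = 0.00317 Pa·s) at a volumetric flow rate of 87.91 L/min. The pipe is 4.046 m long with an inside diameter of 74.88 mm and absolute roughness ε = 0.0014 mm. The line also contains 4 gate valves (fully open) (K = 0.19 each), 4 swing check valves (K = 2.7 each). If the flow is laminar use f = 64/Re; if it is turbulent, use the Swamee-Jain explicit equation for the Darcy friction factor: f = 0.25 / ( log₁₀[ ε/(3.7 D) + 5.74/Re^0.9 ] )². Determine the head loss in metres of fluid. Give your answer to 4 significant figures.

Q = 87.91 L/min = 87.91/60000 = 0.001465 m³/s.
Cross-sectional area A = πD²/4 = π(0.07488)²/4 = 0.004404 m²; mean velocity V = Q/A = 0.001465/0.004404 = 0.3327 m/s.
Reynolds number Re = ρVD/μ = 1943 · 0.3327 · 0.07488 / 0.00317 = 1.527e+04.
Re > 4000 → turbulent. Relative roughness ε/D = 1.4e-06/0.07488 = 1.87e-05. Swamee-Jain: f = 0.25/(log₁₀[1.87e-05/3.7 + 5.74/1.527e+04^0.9])² = 0.25/(log₁₀[5.05e-06 + 0.000985])² = 0.25/(-3.004)² = 0.0277.
Total minor-loss coefficient ΣK = 4·0.19 + 4·2.7 = 11.6.
ΔP = [f·L/D + ΣK]·(ρV²/2) = [0.0277·4.046/0.07488 + 11.6]·(1943·0.3327²/2) = [1.497 + 11.6]·107.5 = 1404 Pa.
Head loss h_f = ΔP/(ρg) = 1404/(1943·9.81) = 0.07367 m.

h_f ≈ 0.07367 m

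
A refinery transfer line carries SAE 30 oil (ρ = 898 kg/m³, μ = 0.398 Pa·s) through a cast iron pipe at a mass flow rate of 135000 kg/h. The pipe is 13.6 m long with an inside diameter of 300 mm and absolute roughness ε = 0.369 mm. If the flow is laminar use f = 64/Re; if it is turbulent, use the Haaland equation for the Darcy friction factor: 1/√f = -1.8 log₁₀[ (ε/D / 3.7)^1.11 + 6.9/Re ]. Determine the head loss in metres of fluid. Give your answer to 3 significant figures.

ṁ = 135000 kg/h = 135000/3600 = 37.5 kg/s.
A = πD²/4 = π(0.3)²/4 = 0.07069 m²; mean velocity V = ṁ/(ρA) = 37.5/(898 · 0.07069) = 0.5908 m/s.
Reynolds number Re = ρVD/μ = 898 · 0.5908 · 0.3 / 0.398 = 399.9.
Re < 2300 → laminar flow, so f = 64/Re = 64/399.9 = 0.16 (the turbulent correlation is not needed).
Darcy-Weisbach: ΔP = f(L/D)(ρV²/2) = 0.16·(13.6/0.3)·(898·0.5908²/2) = 0.16·45.33·156.7 = 1137 Pa.
Head loss h_f = ΔP/(ρg) = 1137/(898·9.81) = 0.129 m.

h_f ≈ 0.129 m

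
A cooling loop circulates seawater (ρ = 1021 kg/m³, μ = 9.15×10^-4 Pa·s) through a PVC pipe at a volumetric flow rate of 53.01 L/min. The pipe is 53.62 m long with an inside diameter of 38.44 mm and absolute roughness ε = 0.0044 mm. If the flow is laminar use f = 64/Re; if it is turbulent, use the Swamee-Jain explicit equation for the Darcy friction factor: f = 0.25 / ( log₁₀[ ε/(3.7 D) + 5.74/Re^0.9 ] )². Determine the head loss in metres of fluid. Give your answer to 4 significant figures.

Q = 53.01 L/min = 53.01/60000 = 0.0008835 m³/s.
Cross-sectional area A = πD²/4 = π(0.03844)²/4 = 0.001161 m²; mean velocity V = Q/A = 0.0008835/0.001161 = 0.7613 m/s.
Reynolds number Re = ρVD/μ = 1021 · 0.7613 · 0.03844 / 0.000915 = 3.265e+04.
Re > 4000 → turbulent. Relative roughness ε/D = 4.4e-06/0.03844 = 0.000114. Swamee-Jain: f = 0.25/(log₁₀[0.000114/3.7 + 5.74/3.265e+04^0.9])² = 0.25/(log₁₀[3.09e-05 + 0.000497])² = 0.25/(-3.277)² = 0.02327.
Darcy-Weisbach: ΔP = f(L/D)(ρV²/2) = 0.02327·(53.62/0.03844)·(1021·0.7613²/2) = 0.02327·1395·295.9 = 9605 Pa.
Head loss h_f = ΔP/(ρg) = 9605/(1021·9.81) = 0.9590 m.

h_f ≈ 0.9590 m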